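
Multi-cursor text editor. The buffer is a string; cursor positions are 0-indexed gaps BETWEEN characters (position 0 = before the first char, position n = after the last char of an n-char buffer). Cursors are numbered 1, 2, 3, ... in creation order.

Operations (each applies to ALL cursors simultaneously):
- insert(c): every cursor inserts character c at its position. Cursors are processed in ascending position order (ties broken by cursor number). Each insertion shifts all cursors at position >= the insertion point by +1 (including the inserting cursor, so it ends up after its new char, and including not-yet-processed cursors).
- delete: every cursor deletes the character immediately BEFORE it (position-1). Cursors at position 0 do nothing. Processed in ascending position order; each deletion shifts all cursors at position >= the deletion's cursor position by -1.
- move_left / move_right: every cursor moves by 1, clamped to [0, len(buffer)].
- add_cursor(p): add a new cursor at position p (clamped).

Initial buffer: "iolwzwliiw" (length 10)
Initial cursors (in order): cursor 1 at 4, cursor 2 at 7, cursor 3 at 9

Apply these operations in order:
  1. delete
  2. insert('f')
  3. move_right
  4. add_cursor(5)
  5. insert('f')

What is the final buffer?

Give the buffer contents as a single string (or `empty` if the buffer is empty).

Answer: iolfzffwfiffwf

Derivation:
After op 1 (delete): buffer="iolzwiw" (len 7), cursors c1@3 c2@5 c3@6, authorship .......
After op 2 (insert('f')): buffer="iolfzwfifw" (len 10), cursors c1@4 c2@7 c3@9, authorship ...1..2.3.
After op 3 (move_right): buffer="iolfzwfifw" (len 10), cursors c1@5 c2@8 c3@10, authorship ...1..2.3.
After op 4 (add_cursor(5)): buffer="iolfzwfifw" (len 10), cursors c1@5 c4@5 c2@8 c3@10, authorship ...1..2.3.
After op 5 (insert('f')): buffer="iolfzffwfiffwf" (len 14), cursors c1@7 c4@7 c2@11 c3@14, authorship ...1.14.2.23.3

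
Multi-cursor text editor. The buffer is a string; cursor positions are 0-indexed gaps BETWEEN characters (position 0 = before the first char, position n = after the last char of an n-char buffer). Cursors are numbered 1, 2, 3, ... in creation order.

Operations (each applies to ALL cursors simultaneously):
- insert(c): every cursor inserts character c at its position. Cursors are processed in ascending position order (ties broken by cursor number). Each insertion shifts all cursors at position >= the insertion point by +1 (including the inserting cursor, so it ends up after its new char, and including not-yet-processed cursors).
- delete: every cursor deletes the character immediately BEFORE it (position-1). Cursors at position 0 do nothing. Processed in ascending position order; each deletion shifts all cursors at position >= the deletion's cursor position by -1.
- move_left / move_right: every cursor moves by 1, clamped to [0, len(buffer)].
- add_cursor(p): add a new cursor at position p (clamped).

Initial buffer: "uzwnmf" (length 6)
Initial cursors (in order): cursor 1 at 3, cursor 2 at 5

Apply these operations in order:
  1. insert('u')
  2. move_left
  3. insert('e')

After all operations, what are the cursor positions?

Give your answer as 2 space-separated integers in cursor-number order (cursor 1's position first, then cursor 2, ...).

Answer: 4 8

Derivation:
After op 1 (insert('u')): buffer="uzwunmuf" (len 8), cursors c1@4 c2@7, authorship ...1..2.
After op 2 (move_left): buffer="uzwunmuf" (len 8), cursors c1@3 c2@6, authorship ...1..2.
After op 3 (insert('e')): buffer="uzweunmeuf" (len 10), cursors c1@4 c2@8, authorship ...11..22.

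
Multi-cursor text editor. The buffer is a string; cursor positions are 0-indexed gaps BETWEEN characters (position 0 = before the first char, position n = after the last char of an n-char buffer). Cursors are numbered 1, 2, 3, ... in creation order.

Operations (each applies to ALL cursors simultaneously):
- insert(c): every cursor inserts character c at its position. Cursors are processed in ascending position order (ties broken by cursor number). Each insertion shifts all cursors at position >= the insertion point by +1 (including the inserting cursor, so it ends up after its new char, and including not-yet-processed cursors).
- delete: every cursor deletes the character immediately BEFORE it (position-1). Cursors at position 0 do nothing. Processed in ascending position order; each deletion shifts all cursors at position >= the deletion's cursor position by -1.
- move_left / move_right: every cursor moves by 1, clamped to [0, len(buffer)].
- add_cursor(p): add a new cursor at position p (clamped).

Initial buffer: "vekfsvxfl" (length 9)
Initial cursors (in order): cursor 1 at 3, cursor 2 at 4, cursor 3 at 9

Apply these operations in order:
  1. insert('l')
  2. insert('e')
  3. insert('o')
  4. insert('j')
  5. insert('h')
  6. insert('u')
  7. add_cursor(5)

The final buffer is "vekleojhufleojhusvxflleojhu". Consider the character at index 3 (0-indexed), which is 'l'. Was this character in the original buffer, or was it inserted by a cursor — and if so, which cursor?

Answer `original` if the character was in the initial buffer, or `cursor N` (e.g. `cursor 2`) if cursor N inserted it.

After op 1 (insert('l')): buffer="veklflsvxfll" (len 12), cursors c1@4 c2@6 c3@12, authorship ...1.2.....3
After op 2 (insert('e')): buffer="vekleflesvxflle" (len 15), cursors c1@5 c2@8 c3@15, authorship ...11.22.....33
After op 3 (insert('o')): buffer="vekleofleosvxflleo" (len 18), cursors c1@6 c2@10 c3@18, authorship ...111.222.....333
After op 4 (insert('j')): buffer="vekleojfleojsvxflleoj" (len 21), cursors c1@7 c2@12 c3@21, authorship ...1111.2222.....3333
After op 5 (insert('h')): buffer="vekleojhfleojhsvxflleojh" (len 24), cursors c1@8 c2@14 c3@24, authorship ...11111.22222.....33333
After op 6 (insert('u')): buffer="vekleojhufleojhusvxflleojhu" (len 27), cursors c1@9 c2@16 c3@27, authorship ...111111.222222.....333333
After op 7 (add_cursor(5)): buffer="vekleojhufleojhusvxflleojhu" (len 27), cursors c4@5 c1@9 c2@16 c3@27, authorship ...111111.222222.....333333
Authorship (.=original, N=cursor N): . . . 1 1 1 1 1 1 . 2 2 2 2 2 2 . . . . . 3 3 3 3 3 3
Index 3: author = 1

Answer: cursor 1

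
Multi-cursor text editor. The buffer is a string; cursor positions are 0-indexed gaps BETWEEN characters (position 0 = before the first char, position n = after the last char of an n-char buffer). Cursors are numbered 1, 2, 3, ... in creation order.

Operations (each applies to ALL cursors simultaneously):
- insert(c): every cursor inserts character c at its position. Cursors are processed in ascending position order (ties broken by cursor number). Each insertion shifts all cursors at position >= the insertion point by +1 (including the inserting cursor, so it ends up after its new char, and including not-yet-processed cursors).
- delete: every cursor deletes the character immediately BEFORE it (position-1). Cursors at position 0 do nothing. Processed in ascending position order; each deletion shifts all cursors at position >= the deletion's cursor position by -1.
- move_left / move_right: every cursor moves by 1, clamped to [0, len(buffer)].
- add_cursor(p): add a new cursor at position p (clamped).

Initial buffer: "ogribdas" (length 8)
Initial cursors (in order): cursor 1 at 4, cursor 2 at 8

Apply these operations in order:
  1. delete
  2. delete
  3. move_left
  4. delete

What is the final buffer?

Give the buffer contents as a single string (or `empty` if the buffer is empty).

Answer: gd

Derivation:
After op 1 (delete): buffer="ogrbda" (len 6), cursors c1@3 c2@6, authorship ......
After op 2 (delete): buffer="ogbd" (len 4), cursors c1@2 c2@4, authorship ....
After op 3 (move_left): buffer="ogbd" (len 4), cursors c1@1 c2@3, authorship ....
After op 4 (delete): buffer="gd" (len 2), cursors c1@0 c2@1, authorship ..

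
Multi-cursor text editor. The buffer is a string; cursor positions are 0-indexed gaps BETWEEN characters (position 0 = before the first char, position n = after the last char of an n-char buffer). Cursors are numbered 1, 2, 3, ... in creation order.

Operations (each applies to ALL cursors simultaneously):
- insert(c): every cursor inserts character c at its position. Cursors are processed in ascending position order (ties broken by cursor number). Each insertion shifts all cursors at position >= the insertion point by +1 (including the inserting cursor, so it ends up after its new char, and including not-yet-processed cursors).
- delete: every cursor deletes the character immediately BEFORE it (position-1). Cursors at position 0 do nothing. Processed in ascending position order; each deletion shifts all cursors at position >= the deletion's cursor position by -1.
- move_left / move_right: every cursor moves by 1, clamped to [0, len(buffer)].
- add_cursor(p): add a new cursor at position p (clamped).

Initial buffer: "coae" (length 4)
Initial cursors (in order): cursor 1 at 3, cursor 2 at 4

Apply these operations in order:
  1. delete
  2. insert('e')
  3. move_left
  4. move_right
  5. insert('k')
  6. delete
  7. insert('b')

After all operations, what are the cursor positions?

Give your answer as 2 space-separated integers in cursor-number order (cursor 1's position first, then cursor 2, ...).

Answer: 6 6

Derivation:
After op 1 (delete): buffer="co" (len 2), cursors c1@2 c2@2, authorship ..
After op 2 (insert('e')): buffer="coee" (len 4), cursors c1@4 c2@4, authorship ..12
After op 3 (move_left): buffer="coee" (len 4), cursors c1@3 c2@3, authorship ..12
After op 4 (move_right): buffer="coee" (len 4), cursors c1@4 c2@4, authorship ..12
After op 5 (insert('k')): buffer="coeekk" (len 6), cursors c1@6 c2@6, authorship ..1212
After op 6 (delete): buffer="coee" (len 4), cursors c1@4 c2@4, authorship ..12
After op 7 (insert('b')): buffer="coeebb" (len 6), cursors c1@6 c2@6, authorship ..1212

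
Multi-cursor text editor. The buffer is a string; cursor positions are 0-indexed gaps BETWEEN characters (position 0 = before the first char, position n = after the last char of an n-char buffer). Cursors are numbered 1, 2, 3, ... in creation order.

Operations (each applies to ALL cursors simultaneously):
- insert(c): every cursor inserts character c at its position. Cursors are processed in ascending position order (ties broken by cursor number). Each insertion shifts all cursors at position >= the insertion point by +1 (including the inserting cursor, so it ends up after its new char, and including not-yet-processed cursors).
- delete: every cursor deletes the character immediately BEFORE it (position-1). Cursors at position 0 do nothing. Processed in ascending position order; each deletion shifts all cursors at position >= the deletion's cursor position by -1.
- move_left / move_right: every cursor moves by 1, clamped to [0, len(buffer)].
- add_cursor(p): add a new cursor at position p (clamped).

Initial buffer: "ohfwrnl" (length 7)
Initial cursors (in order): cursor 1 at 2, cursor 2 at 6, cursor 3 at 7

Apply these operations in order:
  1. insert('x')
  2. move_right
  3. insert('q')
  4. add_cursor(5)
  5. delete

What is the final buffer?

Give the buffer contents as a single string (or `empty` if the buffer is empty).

Answer: ohxwrnxlx

Derivation:
After op 1 (insert('x')): buffer="ohxfwrnxlx" (len 10), cursors c1@3 c2@8 c3@10, authorship ..1....2.3
After op 2 (move_right): buffer="ohxfwrnxlx" (len 10), cursors c1@4 c2@9 c3@10, authorship ..1....2.3
After op 3 (insert('q')): buffer="ohxfqwrnxlqxq" (len 13), cursors c1@5 c2@11 c3@13, authorship ..1.1...2.233
After op 4 (add_cursor(5)): buffer="ohxfqwrnxlqxq" (len 13), cursors c1@5 c4@5 c2@11 c3@13, authorship ..1.1...2.233
After op 5 (delete): buffer="ohxwrnxlx" (len 9), cursors c1@3 c4@3 c2@8 c3@9, authorship ..1...2.3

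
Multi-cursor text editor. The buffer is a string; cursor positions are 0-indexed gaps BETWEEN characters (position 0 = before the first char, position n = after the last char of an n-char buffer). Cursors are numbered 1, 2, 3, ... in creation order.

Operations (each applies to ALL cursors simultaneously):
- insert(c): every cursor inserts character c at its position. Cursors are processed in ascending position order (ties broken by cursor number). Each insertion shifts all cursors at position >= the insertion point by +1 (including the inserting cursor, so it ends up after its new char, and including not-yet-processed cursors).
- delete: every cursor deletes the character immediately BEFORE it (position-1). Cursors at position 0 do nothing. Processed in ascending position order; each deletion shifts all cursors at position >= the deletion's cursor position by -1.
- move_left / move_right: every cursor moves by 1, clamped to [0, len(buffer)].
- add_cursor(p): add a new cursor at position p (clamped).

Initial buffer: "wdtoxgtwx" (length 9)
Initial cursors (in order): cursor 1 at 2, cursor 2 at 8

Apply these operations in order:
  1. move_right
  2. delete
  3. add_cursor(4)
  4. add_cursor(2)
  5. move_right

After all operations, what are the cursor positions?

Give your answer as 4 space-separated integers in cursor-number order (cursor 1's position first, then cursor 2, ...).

After op 1 (move_right): buffer="wdtoxgtwx" (len 9), cursors c1@3 c2@9, authorship .........
After op 2 (delete): buffer="wdoxgtw" (len 7), cursors c1@2 c2@7, authorship .......
After op 3 (add_cursor(4)): buffer="wdoxgtw" (len 7), cursors c1@2 c3@4 c2@7, authorship .......
After op 4 (add_cursor(2)): buffer="wdoxgtw" (len 7), cursors c1@2 c4@2 c3@4 c2@7, authorship .......
After op 5 (move_right): buffer="wdoxgtw" (len 7), cursors c1@3 c4@3 c3@5 c2@7, authorship .......

Answer: 3 7 5 3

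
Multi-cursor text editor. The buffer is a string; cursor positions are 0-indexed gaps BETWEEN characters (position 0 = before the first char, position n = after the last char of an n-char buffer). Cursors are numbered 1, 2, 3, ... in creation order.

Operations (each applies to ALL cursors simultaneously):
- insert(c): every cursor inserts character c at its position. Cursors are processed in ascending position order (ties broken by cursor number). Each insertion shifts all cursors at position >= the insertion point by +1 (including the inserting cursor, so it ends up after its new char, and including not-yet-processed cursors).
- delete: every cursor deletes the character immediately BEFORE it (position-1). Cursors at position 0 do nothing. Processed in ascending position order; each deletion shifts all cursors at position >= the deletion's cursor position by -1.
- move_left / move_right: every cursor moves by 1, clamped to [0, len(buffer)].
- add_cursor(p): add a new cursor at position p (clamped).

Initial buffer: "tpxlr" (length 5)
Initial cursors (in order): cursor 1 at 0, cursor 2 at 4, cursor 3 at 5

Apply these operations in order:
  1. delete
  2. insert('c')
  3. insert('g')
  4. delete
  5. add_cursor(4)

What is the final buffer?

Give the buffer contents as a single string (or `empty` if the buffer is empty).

Answer: ctpxcc

Derivation:
After op 1 (delete): buffer="tpx" (len 3), cursors c1@0 c2@3 c3@3, authorship ...
After op 2 (insert('c')): buffer="ctpxcc" (len 6), cursors c1@1 c2@6 c3@6, authorship 1...23
After op 3 (insert('g')): buffer="cgtpxccgg" (len 9), cursors c1@2 c2@9 c3@9, authorship 11...2323
After op 4 (delete): buffer="ctpxcc" (len 6), cursors c1@1 c2@6 c3@6, authorship 1...23
After op 5 (add_cursor(4)): buffer="ctpxcc" (len 6), cursors c1@1 c4@4 c2@6 c3@6, authorship 1...23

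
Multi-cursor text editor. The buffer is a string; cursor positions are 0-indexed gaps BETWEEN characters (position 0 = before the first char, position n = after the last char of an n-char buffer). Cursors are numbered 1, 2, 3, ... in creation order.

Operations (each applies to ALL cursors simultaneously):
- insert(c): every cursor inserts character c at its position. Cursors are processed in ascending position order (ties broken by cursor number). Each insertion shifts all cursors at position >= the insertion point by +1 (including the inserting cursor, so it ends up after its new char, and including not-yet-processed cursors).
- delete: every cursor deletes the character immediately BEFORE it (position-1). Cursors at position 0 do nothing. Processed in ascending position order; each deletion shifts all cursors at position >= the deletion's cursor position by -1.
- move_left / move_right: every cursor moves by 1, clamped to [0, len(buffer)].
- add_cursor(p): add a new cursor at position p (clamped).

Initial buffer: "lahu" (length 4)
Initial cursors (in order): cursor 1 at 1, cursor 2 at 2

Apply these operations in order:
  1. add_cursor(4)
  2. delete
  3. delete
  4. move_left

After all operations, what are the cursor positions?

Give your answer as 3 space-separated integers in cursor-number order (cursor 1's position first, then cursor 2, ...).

Answer: 0 0 0

Derivation:
After op 1 (add_cursor(4)): buffer="lahu" (len 4), cursors c1@1 c2@2 c3@4, authorship ....
After op 2 (delete): buffer="h" (len 1), cursors c1@0 c2@0 c3@1, authorship .
After op 3 (delete): buffer="" (len 0), cursors c1@0 c2@0 c3@0, authorship 
After op 4 (move_left): buffer="" (len 0), cursors c1@0 c2@0 c3@0, authorship 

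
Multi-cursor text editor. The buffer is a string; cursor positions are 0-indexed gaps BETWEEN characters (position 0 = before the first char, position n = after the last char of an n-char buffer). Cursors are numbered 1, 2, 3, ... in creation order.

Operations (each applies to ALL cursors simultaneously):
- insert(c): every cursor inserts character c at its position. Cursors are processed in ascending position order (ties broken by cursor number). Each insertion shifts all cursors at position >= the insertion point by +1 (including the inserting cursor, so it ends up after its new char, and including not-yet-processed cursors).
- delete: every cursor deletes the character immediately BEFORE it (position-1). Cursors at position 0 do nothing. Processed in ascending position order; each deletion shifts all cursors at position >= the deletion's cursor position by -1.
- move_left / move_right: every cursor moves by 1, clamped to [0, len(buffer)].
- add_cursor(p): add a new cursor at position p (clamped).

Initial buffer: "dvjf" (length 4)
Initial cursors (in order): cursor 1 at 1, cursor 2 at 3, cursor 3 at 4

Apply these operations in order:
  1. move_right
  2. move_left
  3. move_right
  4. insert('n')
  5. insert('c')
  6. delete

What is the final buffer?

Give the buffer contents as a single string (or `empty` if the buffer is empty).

After op 1 (move_right): buffer="dvjf" (len 4), cursors c1@2 c2@4 c3@4, authorship ....
After op 2 (move_left): buffer="dvjf" (len 4), cursors c1@1 c2@3 c3@3, authorship ....
After op 3 (move_right): buffer="dvjf" (len 4), cursors c1@2 c2@4 c3@4, authorship ....
After op 4 (insert('n')): buffer="dvnjfnn" (len 7), cursors c1@3 c2@7 c3@7, authorship ..1..23
After op 5 (insert('c')): buffer="dvncjfnncc" (len 10), cursors c1@4 c2@10 c3@10, authorship ..11..2323
After op 6 (delete): buffer="dvnjfnn" (len 7), cursors c1@3 c2@7 c3@7, authorship ..1..23

Answer: dvnjfnn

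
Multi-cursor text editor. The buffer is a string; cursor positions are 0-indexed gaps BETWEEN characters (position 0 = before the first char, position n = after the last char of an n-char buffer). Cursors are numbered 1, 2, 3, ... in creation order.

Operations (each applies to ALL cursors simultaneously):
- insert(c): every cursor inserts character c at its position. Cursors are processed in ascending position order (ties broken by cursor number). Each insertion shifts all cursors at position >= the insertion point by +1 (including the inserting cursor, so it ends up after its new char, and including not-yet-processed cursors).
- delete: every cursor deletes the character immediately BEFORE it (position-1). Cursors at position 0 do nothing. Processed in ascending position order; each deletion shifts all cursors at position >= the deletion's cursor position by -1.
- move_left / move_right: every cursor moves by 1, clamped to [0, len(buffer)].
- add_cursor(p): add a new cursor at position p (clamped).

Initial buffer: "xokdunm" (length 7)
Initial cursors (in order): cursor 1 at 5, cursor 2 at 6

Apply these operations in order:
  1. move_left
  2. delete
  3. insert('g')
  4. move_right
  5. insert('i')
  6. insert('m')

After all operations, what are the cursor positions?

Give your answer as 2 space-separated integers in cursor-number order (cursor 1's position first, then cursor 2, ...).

Answer: 10 10

Derivation:
After op 1 (move_left): buffer="xokdunm" (len 7), cursors c1@4 c2@5, authorship .......
After op 2 (delete): buffer="xoknm" (len 5), cursors c1@3 c2@3, authorship .....
After op 3 (insert('g')): buffer="xokggnm" (len 7), cursors c1@5 c2@5, authorship ...12..
After op 4 (move_right): buffer="xokggnm" (len 7), cursors c1@6 c2@6, authorship ...12..
After op 5 (insert('i')): buffer="xokggniim" (len 9), cursors c1@8 c2@8, authorship ...12.12.
After op 6 (insert('m')): buffer="xokggniimmm" (len 11), cursors c1@10 c2@10, authorship ...12.1212.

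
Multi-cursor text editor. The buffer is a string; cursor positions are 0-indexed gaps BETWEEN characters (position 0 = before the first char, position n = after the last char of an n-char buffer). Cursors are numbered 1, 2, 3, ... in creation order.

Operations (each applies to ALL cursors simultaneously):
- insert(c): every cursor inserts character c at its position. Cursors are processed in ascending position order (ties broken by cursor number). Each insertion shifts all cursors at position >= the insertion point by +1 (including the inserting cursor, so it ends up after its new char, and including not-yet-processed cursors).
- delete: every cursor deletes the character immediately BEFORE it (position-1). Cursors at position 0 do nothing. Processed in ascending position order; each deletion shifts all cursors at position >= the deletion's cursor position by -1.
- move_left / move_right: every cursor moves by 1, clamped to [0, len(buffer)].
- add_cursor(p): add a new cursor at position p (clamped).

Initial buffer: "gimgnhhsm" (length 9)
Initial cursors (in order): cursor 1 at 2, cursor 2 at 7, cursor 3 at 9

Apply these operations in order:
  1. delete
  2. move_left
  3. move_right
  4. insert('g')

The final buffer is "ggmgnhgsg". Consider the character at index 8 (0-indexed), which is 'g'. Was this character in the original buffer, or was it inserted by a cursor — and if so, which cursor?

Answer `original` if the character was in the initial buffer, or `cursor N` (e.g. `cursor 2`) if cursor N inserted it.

Answer: cursor 3

Derivation:
After op 1 (delete): buffer="gmgnhs" (len 6), cursors c1@1 c2@5 c3@6, authorship ......
After op 2 (move_left): buffer="gmgnhs" (len 6), cursors c1@0 c2@4 c3@5, authorship ......
After op 3 (move_right): buffer="gmgnhs" (len 6), cursors c1@1 c2@5 c3@6, authorship ......
After op 4 (insert('g')): buffer="ggmgnhgsg" (len 9), cursors c1@2 c2@7 c3@9, authorship .1....2.3
Authorship (.=original, N=cursor N): . 1 . . . . 2 . 3
Index 8: author = 3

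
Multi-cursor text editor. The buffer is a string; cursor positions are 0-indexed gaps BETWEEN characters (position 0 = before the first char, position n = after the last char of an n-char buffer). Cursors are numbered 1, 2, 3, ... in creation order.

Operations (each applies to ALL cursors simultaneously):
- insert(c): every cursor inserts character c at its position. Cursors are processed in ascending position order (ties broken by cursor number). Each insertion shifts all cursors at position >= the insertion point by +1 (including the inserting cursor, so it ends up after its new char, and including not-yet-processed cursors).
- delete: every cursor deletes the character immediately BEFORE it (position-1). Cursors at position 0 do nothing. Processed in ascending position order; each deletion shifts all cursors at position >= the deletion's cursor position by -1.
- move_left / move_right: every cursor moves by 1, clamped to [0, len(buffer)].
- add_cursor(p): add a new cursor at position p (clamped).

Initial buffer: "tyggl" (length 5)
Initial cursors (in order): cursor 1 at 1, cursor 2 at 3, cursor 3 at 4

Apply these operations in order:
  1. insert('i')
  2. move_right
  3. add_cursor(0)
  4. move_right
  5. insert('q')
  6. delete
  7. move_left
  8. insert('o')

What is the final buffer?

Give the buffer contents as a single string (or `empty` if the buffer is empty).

After op 1 (insert('i')): buffer="tiygigil" (len 8), cursors c1@2 c2@5 c3@7, authorship .1..2.3.
After op 2 (move_right): buffer="tiygigil" (len 8), cursors c1@3 c2@6 c3@8, authorship .1..2.3.
After op 3 (add_cursor(0)): buffer="tiygigil" (len 8), cursors c4@0 c1@3 c2@6 c3@8, authorship .1..2.3.
After op 4 (move_right): buffer="tiygigil" (len 8), cursors c4@1 c1@4 c2@7 c3@8, authorship .1..2.3.
After op 5 (insert('q')): buffer="tqiygqigiqlq" (len 12), cursors c4@2 c1@6 c2@10 c3@12, authorship .41..12.32.3
After op 6 (delete): buffer="tiygigil" (len 8), cursors c4@1 c1@4 c2@7 c3@8, authorship .1..2.3.
After op 7 (move_left): buffer="tiygigil" (len 8), cursors c4@0 c1@3 c2@6 c3@7, authorship .1..2.3.
After op 8 (insert('o')): buffer="otiyogigoiol" (len 12), cursors c4@1 c1@5 c2@9 c3@11, authorship 4.1.1.2.233.

Answer: otiyogigoiol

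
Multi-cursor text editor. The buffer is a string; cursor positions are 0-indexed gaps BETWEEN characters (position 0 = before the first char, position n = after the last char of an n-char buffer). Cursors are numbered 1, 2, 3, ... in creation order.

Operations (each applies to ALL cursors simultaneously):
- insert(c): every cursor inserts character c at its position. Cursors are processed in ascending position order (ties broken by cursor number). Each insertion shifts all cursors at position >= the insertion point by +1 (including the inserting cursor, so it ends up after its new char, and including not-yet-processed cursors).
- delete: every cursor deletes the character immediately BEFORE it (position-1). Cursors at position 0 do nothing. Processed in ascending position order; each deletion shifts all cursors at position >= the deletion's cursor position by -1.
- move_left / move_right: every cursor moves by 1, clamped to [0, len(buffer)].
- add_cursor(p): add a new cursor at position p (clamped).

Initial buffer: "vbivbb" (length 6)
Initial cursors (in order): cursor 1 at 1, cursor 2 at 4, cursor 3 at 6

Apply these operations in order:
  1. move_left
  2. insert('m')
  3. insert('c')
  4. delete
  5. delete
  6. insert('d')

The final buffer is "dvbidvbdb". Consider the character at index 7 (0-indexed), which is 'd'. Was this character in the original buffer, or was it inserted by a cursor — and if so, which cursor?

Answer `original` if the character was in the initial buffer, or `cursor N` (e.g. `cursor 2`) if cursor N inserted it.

After op 1 (move_left): buffer="vbivbb" (len 6), cursors c1@0 c2@3 c3@5, authorship ......
After op 2 (insert('m')): buffer="mvbimvbmb" (len 9), cursors c1@1 c2@5 c3@8, authorship 1...2..3.
After op 3 (insert('c')): buffer="mcvbimcvbmcb" (len 12), cursors c1@2 c2@7 c3@11, authorship 11...22..33.
After op 4 (delete): buffer="mvbimvbmb" (len 9), cursors c1@1 c2@5 c3@8, authorship 1...2..3.
After op 5 (delete): buffer="vbivbb" (len 6), cursors c1@0 c2@3 c3@5, authorship ......
After op 6 (insert('d')): buffer="dvbidvbdb" (len 9), cursors c1@1 c2@5 c3@8, authorship 1...2..3.
Authorship (.=original, N=cursor N): 1 . . . 2 . . 3 .
Index 7: author = 3

Answer: cursor 3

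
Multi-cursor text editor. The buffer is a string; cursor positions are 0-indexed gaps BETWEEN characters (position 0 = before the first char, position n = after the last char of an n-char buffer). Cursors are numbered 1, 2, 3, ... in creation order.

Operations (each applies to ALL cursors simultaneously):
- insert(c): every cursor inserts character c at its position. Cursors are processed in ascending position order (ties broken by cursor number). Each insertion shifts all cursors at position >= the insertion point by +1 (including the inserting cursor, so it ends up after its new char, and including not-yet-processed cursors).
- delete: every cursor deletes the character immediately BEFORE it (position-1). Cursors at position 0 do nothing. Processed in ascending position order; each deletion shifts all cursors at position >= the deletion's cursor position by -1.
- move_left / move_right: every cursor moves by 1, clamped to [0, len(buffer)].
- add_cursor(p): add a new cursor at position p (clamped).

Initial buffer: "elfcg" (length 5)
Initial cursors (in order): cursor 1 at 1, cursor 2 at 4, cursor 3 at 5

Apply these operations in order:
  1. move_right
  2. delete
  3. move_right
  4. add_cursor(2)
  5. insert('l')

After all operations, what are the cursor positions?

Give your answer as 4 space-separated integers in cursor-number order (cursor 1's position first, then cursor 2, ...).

After op 1 (move_right): buffer="elfcg" (len 5), cursors c1@2 c2@5 c3@5, authorship .....
After op 2 (delete): buffer="ef" (len 2), cursors c1@1 c2@2 c3@2, authorship ..
After op 3 (move_right): buffer="ef" (len 2), cursors c1@2 c2@2 c3@2, authorship ..
After op 4 (add_cursor(2)): buffer="ef" (len 2), cursors c1@2 c2@2 c3@2 c4@2, authorship ..
After op 5 (insert('l')): buffer="efllll" (len 6), cursors c1@6 c2@6 c3@6 c4@6, authorship ..1234

Answer: 6 6 6 6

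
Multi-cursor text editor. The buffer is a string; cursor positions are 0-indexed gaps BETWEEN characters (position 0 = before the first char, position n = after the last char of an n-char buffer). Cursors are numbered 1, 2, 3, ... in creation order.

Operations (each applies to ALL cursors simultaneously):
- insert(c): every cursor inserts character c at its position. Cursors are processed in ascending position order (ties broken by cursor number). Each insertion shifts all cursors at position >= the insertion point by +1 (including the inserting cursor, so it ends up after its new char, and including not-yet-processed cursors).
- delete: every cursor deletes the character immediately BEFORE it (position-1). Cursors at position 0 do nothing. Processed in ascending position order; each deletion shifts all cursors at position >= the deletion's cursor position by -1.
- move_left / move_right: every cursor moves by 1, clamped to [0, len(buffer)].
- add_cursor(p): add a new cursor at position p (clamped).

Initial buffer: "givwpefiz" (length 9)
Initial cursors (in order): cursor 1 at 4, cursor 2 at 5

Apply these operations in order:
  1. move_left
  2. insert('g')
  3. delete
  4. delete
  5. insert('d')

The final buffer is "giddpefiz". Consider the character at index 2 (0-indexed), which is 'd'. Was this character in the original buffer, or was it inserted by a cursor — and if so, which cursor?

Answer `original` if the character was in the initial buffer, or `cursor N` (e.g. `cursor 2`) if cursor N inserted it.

After op 1 (move_left): buffer="givwpefiz" (len 9), cursors c1@3 c2@4, authorship .........
After op 2 (insert('g')): buffer="givgwgpefiz" (len 11), cursors c1@4 c2@6, authorship ...1.2.....
After op 3 (delete): buffer="givwpefiz" (len 9), cursors c1@3 c2@4, authorship .........
After op 4 (delete): buffer="gipefiz" (len 7), cursors c1@2 c2@2, authorship .......
After op 5 (insert('d')): buffer="giddpefiz" (len 9), cursors c1@4 c2@4, authorship ..12.....
Authorship (.=original, N=cursor N): . . 1 2 . . . . .
Index 2: author = 1

Answer: cursor 1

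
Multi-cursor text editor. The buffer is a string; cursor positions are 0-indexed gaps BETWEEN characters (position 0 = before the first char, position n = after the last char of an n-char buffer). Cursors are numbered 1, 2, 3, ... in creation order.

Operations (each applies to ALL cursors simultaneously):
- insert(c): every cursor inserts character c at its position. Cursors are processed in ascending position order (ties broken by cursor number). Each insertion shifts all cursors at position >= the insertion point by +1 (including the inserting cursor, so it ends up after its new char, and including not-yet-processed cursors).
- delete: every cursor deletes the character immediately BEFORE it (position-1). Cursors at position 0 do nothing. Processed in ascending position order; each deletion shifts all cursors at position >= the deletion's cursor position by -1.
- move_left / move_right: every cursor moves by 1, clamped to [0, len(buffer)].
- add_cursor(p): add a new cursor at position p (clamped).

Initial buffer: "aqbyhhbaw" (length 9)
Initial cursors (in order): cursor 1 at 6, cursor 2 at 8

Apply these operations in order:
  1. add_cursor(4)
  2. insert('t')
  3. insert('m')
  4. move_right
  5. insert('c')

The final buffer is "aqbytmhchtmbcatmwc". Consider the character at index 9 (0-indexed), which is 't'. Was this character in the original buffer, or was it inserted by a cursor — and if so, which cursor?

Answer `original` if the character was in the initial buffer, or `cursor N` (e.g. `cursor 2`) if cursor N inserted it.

Answer: cursor 1

Derivation:
After op 1 (add_cursor(4)): buffer="aqbyhhbaw" (len 9), cursors c3@4 c1@6 c2@8, authorship .........
After op 2 (insert('t')): buffer="aqbythhtbatw" (len 12), cursors c3@5 c1@8 c2@11, authorship ....3..1..2.
After op 3 (insert('m')): buffer="aqbytmhhtmbatmw" (len 15), cursors c3@6 c1@10 c2@14, authorship ....33..11..22.
After op 4 (move_right): buffer="aqbytmhhtmbatmw" (len 15), cursors c3@7 c1@11 c2@15, authorship ....33..11..22.
After op 5 (insert('c')): buffer="aqbytmhchtmbcatmwc" (len 18), cursors c3@8 c1@13 c2@18, authorship ....33.3.11.1.22.2
Authorship (.=original, N=cursor N): . . . . 3 3 . 3 . 1 1 . 1 . 2 2 . 2
Index 9: author = 1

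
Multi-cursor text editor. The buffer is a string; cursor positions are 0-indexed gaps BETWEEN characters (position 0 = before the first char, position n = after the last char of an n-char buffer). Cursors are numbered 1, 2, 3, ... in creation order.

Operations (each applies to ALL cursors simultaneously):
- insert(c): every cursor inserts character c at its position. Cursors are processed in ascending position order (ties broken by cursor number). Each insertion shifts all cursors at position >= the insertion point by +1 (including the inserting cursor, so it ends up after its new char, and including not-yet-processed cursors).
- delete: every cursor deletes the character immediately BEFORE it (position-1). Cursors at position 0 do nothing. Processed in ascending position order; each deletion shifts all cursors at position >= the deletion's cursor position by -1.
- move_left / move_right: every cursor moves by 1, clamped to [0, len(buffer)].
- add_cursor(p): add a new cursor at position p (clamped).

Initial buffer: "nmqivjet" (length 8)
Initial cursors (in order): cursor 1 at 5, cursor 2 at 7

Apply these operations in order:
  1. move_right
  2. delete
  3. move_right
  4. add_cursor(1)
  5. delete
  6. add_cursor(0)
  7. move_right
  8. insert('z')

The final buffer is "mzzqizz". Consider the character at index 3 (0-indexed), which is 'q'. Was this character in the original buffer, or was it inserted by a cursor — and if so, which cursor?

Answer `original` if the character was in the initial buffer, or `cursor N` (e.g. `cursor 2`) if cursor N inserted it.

After op 1 (move_right): buffer="nmqivjet" (len 8), cursors c1@6 c2@8, authorship ........
After op 2 (delete): buffer="nmqive" (len 6), cursors c1@5 c2@6, authorship ......
After op 3 (move_right): buffer="nmqive" (len 6), cursors c1@6 c2@6, authorship ......
After op 4 (add_cursor(1)): buffer="nmqive" (len 6), cursors c3@1 c1@6 c2@6, authorship ......
After op 5 (delete): buffer="mqi" (len 3), cursors c3@0 c1@3 c2@3, authorship ...
After op 6 (add_cursor(0)): buffer="mqi" (len 3), cursors c3@0 c4@0 c1@3 c2@3, authorship ...
After op 7 (move_right): buffer="mqi" (len 3), cursors c3@1 c4@1 c1@3 c2@3, authorship ...
After op 8 (insert('z')): buffer="mzzqizz" (len 7), cursors c3@3 c4@3 c1@7 c2@7, authorship .34..12
Authorship (.=original, N=cursor N): . 3 4 . . 1 2
Index 3: author = original

Answer: original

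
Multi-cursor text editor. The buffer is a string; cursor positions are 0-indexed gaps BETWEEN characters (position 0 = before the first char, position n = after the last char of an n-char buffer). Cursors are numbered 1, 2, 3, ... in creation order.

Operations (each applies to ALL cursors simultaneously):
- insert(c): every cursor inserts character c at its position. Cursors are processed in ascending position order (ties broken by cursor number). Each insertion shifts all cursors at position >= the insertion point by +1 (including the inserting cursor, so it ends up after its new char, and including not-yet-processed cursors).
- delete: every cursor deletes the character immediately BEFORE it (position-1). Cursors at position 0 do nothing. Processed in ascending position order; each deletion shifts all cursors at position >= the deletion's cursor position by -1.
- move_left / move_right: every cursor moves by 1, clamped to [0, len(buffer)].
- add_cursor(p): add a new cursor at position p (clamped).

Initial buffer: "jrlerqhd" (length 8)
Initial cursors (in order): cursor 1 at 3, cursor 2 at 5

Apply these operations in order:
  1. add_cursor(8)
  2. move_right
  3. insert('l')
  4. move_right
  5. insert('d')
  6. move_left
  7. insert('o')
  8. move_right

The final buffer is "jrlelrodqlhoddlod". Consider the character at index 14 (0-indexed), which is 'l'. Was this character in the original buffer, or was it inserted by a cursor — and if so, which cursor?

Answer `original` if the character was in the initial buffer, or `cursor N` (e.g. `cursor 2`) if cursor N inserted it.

After op 1 (add_cursor(8)): buffer="jrlerqhd" (len 8), cursors c1@3 c2@5 c3@8, authorship ........
After op 2 (move_right): buffer="jrlerqhd" (len 8), cursors c1@4 c2@6 c3@8, authorship ........
After op 3 (insert('l')): buffer="jrlelrqlhdl" (len 11), cursors c1@5 c2@8 c3@11, authorship ....1..2..3
After op 4 (move_right): buffer="jrlelrqlhdl" (len 11), cursors c1@6 c2@9 c3@11, authorship ....1..2..3
After op 5 (insert('d')): buffer="jrlelrdqlhddld" (len 14), cursors c1@7 c2@11 c3@14, authorship ....1.1.2.2.33
After op 6 (move_left): buffer="jrlelrdqlhddld" (len 14), cursors c1@6 c2@10 c3@13, authorship ....1.1.2.2.33
After op 7 (insert('o')): buffer="jrlelrodqlhoddlod" (len 17), cursors c1@7 c2@12 c3@16, authorship ....1.11.2.22.333
After op 8 (move_right): buffer="jrlelrodqlhoddlod" (len 17), cursors c1@8 c2@13 c3@17, authorship ....1.11.2.22.333
Authorship (.=original, N=cursor N): . . . . 1 . 1 1 . 2 . 2 2 . 3 3 3
Index 14: author = 3

Answer: cursor 3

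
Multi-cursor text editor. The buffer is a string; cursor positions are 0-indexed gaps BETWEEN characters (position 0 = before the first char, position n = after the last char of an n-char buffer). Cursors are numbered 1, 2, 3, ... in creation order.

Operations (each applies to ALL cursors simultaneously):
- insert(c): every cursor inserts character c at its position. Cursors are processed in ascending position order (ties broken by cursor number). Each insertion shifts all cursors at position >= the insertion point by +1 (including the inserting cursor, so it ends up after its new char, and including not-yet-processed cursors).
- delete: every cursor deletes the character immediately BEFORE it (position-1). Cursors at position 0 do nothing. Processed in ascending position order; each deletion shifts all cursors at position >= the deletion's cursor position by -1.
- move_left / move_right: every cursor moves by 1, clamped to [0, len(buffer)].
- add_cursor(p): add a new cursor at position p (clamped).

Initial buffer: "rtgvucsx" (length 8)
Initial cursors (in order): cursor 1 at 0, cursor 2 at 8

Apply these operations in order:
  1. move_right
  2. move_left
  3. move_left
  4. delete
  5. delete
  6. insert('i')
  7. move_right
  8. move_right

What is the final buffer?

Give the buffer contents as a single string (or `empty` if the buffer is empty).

Answer: irtgvisx

Derivation:
After op 1 (move_right): buffer="rtgvucsx" (len 8), cursors c1@1 c2@8, authorship ........
After op 2 (move_left): buffer="rtgvucsx" (len 8), cursors c1@0 c2@7, authorship ........
After op 3 (move_left): buffer="rtgvucsx" (len 8), cursors c1@0 c2@6, authorship ........
After op 4 (delete): buffer="rtgvusx" (len 7), cursors c1@0 c2@5, authorship .......
After op 5 (delete): buffer="rtgvsx" (len 6), cursors c1@0 c2@4, authorship ......
After op 6 (insert('i')): buffer="irtgvisx" (len 8), cursors c1@1 c2@6, authorship 1....2..
After op 7 (move_right): buffer="irtgvisx" (len 8), cursors c1@2 c2@7, authorship 1....2..
After op 8 (move_right): buffer="irtgvisx" (len 8), cursors c1@3 c2@8, authorship 1....2..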